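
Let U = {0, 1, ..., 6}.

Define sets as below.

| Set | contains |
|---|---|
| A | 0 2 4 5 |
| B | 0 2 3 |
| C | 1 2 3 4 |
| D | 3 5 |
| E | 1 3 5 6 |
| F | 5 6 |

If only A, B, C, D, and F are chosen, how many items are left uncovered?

0

Union of A, B, C, D, F = {0, 1, 2, 3, 4, 5, 6} — that's every item, so 0 are uncovered.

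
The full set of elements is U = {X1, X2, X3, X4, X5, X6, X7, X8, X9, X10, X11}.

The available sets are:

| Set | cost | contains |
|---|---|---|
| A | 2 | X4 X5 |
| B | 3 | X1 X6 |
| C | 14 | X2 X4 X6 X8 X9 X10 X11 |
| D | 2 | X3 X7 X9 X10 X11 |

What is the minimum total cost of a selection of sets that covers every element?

21

A, B, C, D together cover every element (A ∪ B ∪ C ∪ D = {X1, X2, X3, X4, X5, X6, X7, X8, X9, X10, X11}); total cost 2 + 3 + 14 + 2 = 21.
No covering selection has total cost below 21.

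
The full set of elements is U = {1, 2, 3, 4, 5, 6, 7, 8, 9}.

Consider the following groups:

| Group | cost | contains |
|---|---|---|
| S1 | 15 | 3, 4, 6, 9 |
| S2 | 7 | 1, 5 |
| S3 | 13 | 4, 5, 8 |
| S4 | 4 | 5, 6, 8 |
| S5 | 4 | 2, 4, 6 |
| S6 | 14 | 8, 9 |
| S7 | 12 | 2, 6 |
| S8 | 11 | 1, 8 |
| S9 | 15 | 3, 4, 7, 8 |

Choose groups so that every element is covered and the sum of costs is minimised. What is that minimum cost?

S2, S5, S6, S9 together cover every element (S2 ∪ S5 ∪ S6 ∪ S9 = {1, 2, 3, 4, 5, 6, 7, 8, 9}); total cost 7 + 4 + 14 + 15 = 40.
The greedy pick S4, S5, S2, S1, S9 costs 45; no covering selection beats 40.

40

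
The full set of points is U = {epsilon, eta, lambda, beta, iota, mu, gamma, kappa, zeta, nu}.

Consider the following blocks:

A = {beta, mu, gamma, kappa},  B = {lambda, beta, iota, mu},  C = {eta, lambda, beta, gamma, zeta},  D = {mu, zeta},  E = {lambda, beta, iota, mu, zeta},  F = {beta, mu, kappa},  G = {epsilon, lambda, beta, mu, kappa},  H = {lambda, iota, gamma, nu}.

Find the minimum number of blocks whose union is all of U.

3

C and G and H together: C ∪ G ∪ H = {epsilon, eta, lambda, beta, iota, mu, gamma, kappa, zeta, nu} — every point is covered.
Only G contains epsilon, so G is forced; the remaining 5 points need at least 2 more blocks (each remaining block adds at most 3) — so at least 3 blocks are needed, and 3 is optimal.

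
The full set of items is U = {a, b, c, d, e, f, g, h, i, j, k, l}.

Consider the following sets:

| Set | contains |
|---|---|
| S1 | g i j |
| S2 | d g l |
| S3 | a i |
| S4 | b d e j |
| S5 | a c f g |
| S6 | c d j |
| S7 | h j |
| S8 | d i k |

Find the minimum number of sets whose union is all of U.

5

S2, S4, S5, S7, and S8 cover everything between them: the union {a, b, c, d, e, f, g, h, i, j, k, l} is all of U.
No 4 of the 8 sets cover everything (all 70 combinations miss at least one item), so 5 is optimal.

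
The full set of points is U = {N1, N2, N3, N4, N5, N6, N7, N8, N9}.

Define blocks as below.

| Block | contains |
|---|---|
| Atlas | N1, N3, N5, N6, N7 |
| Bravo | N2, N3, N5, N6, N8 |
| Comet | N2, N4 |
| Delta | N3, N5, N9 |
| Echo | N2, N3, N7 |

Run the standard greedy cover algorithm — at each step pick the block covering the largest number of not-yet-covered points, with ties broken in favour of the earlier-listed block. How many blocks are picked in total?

4

Greedy: pick Atlas (covers 5 new) → pick Bravo (covers 2 new) → pick Comet (covers 1 new) → pick Delta (covers 1 new). Total picks: 4.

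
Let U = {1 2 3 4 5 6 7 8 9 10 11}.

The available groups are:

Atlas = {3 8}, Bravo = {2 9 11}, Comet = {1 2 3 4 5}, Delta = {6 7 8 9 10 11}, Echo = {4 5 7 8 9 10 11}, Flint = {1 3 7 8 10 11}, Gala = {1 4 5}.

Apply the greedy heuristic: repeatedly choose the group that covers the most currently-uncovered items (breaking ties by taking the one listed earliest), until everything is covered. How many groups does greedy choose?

Greedy: pick Echo (covers 7 new) → pick Comet (covers 3 new) → pick Delta (covers 1 new). Total picks: 3.
(The true minimum cover uses only 2 groups, so greedy is not optimal here.)

3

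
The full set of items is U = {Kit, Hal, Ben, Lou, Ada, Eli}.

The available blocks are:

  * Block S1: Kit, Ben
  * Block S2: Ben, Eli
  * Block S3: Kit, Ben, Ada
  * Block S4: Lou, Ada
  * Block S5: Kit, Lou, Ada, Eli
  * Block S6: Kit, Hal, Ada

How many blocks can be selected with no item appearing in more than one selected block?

S2, S6 are pairwise disjoint (S2={Ben,Eli}; S6={Kit,Hal,Ada}).
Every remaining block overlaps one of these, and no 3 of the listed blocks are pairwise disjoint, so 2 is the maximum.

2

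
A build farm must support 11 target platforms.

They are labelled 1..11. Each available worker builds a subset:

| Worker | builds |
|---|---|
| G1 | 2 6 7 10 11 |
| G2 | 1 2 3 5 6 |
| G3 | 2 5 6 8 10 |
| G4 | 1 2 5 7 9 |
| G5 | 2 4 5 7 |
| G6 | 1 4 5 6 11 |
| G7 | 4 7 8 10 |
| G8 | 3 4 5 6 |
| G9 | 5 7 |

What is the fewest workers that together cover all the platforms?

4

Take {G2, G4, G6, G7}. Their union is {1, 2, 3, 4, 5, 6, 7, 8, 9, 10, 11}, which is all 11 platforms.
No 3 of the 9 workers cover everything (all 84 combinations miss at least one platform), so 4 is optimal.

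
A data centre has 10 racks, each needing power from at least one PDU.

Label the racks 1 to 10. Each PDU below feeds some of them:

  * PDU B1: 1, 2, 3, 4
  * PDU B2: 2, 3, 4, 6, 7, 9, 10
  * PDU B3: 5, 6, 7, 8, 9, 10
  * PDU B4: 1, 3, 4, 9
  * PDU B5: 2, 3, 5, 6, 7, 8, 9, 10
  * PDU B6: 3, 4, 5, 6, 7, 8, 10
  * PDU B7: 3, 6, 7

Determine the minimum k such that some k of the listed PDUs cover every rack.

2

Take {B4, B5}. Their union is {1, 2, 3, 4, 5, 6, 7, 8, 9, 10}, which is all 10 racks.
No single PDU has all 10 racks (the largest, B5, has 8), so 2 is optimal.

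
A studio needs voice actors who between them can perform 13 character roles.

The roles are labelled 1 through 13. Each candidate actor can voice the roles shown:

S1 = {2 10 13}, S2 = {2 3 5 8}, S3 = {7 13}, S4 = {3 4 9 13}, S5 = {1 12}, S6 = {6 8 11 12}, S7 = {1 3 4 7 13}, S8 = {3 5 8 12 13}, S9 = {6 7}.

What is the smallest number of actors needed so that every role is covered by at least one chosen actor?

5

S1 and S4 and S6 and S7 and S8 together: S1 ∪ S4 ∪ S6 ∪ S7 ∪ S8 = {1, 2, 3, 4, 5, 6, 7, 8, 9, 10, 11, 12, 13} — every role is covered.
No 4 of the 9 actors cover everything (all 126 combinations miss at least one role), so 5 is optimal.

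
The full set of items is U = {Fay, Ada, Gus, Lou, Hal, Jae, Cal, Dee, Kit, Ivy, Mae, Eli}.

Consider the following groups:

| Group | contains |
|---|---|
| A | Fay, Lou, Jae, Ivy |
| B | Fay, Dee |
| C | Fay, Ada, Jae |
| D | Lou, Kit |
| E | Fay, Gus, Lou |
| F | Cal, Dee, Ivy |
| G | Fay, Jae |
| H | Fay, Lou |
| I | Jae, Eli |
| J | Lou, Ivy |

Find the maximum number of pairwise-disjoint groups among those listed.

3

D, F, I are pairwise disjoint (D={Lou,Kit}; F={Cal,Dee,Ivy}; I={Jae,Eli}).
Every remaining group overlaps one of these, and no 4 of the listed groups are pairwise disjoint, so 3 is the maximum.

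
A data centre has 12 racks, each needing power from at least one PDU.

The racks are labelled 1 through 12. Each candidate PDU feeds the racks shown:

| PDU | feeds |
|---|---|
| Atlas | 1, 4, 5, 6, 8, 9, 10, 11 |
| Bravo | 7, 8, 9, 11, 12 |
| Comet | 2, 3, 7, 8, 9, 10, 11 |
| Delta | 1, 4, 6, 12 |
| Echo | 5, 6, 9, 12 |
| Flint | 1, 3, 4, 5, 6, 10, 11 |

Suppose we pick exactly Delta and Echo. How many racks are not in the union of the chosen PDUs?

Union of Delta, Echo = {1, 4, 5, 6, 9, 12}.
Not covered: 2, 3, 7, 8, 10, 11 — 6 racks.

6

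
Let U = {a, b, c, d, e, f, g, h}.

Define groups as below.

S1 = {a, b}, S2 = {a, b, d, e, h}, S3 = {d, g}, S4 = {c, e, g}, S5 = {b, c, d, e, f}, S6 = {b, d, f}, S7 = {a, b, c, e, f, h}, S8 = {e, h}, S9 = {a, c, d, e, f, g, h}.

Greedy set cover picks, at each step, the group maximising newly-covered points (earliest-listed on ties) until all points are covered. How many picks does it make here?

Greedy: pick S9 (covers 7 new) → pick S1 (covers 1 new). Total picks: 2.

2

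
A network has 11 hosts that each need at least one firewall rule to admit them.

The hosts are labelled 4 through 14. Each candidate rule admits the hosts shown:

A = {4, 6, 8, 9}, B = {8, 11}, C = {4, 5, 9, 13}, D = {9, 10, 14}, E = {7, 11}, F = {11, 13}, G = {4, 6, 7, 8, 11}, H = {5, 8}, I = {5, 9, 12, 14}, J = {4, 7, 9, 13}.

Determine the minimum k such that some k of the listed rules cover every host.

D and G and I and J together: D ∪ G ∪ I ∪ J = {4, 5, 6, 7, 8, 9, 10, 11, 12, 13, 14} — every host is covered.
No 3 of the 10 rules cover everything (all 120 combinations miss at least one host), so 4 is optimal.

4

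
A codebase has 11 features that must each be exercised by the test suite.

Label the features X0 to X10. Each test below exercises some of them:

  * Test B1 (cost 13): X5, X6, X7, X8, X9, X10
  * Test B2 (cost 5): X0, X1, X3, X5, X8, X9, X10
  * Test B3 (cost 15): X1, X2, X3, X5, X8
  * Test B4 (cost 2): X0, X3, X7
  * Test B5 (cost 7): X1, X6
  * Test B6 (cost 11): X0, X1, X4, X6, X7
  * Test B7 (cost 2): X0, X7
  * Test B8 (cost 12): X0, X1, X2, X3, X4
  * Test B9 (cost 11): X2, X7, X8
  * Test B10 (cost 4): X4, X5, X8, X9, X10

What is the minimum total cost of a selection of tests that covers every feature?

B4, B5, B9, B10 together cover every feature (B4 ∪ B5 ∪ B9 ∪ B10 = {X0, X1, X2, X3, X4, X5, X6, X7, X8, X9, X10}); total cost 2 + 7 + 11 + 4 = 24.
No covering selection has total cost below 24.

24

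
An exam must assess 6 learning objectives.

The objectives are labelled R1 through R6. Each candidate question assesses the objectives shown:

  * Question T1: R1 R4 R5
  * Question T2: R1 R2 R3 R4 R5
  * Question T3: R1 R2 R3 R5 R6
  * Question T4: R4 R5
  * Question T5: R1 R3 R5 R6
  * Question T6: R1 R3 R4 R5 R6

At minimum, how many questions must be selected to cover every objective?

2

T2 and T3 together: T2 ∪ T3 = {R1, R2, R3, R4, R5, R6} — every objective is covered.
No single question has all 6 objectives (the largest, T2, has 5), so 2 is optimal.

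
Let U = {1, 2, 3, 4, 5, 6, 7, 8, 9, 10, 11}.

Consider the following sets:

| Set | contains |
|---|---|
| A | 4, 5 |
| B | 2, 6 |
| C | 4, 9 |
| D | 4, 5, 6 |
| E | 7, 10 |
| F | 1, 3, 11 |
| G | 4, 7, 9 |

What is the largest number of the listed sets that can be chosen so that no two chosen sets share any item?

B, C, E, F are pairwise disjoint (B={2,6}; C={4,9}; E={7,10}; F={1,3,11}).
Every remaining set overlaps one of these, and no 5 of the listed sets are pairwise disjoint, so 4 is the maximum.

4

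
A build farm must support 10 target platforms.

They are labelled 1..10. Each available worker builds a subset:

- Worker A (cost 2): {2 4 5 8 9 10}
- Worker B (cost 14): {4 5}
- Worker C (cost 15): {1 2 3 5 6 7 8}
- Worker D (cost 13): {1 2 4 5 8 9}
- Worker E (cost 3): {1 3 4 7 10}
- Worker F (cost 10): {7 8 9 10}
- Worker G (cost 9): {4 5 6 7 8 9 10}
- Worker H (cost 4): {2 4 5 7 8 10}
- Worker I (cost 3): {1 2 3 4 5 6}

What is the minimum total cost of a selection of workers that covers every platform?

8

A, E, I together cover every platform (A ∪ E ∪ I = {1, 2, 3, 4, 5, 6, 7, 8, 9, 10}); total cost 2 + 3 + 3 = 8.
No covering selection has total cost below 8.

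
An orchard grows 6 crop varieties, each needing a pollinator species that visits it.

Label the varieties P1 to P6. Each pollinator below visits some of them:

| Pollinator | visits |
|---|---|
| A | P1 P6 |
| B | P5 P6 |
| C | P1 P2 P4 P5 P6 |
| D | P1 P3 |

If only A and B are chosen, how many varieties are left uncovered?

3

Union of A, B = {P1, P5, P6}.
Not covered: P2, P3, P4 — 3 varieties.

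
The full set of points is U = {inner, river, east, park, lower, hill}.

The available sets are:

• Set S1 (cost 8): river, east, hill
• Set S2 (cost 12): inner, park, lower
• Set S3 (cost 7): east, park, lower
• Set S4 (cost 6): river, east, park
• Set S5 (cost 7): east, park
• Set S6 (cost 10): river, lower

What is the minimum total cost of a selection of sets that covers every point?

S1, S2 together cover every point (S1 ∪ S2 = {inner, river, east, park, lower, hill}); total cost 8 + 12 = 20.
The greedy pick S4, S2, S1 costs 26; no covering selection beats 20.

20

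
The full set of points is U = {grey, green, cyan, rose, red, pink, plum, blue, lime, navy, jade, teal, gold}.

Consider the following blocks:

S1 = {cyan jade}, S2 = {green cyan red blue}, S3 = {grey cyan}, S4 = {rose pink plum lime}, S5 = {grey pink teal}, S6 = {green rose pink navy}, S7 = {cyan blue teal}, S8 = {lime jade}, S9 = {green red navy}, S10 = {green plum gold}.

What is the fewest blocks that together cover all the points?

S2, S5, S6, S8, and S10 cover everything between them: the union {grey, green, cyan, rose, red, pink, plum, blue, lime, navy, jade, teal, gold} is all of U.
Only S10 contains gold, so S10 is forced; the remaining 10 points need at least 4 more blocks (each remaining block adds at most 3) — so at least 5 blocks are needed, and 5 is optimal.

5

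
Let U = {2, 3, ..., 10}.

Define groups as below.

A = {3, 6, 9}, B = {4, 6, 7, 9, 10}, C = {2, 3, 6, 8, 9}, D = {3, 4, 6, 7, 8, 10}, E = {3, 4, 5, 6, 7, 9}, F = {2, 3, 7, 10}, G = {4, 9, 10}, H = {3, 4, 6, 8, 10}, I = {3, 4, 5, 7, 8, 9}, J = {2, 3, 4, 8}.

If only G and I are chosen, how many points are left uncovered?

2

Union of G, I = {3, 4, 5, 7, 8, 9, 10}.
Not covered: 2, 6 — 2 points.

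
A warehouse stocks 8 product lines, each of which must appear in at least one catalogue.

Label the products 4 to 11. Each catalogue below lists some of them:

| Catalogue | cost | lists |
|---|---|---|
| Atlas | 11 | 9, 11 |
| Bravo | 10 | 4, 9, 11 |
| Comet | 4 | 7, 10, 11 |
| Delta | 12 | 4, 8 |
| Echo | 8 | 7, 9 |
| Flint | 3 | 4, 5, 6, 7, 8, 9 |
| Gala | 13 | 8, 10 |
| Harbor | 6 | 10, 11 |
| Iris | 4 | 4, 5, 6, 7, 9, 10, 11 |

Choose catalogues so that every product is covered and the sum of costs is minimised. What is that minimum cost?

Flint, Iris together cover every product (Flint ∪ Iris = {4, 5, 6, 7, 8, 9, 10, 11}); total cost 3 + 4 = 7.
No covering selection has total cost below 7.

7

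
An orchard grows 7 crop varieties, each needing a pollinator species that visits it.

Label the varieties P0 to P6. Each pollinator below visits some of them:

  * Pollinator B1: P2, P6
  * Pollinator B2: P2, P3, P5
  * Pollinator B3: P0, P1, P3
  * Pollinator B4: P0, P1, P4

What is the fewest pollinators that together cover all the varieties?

3

Take {B1, B2, B4}. Their union is {P0, P1, P2, P3, P4, P5, P6}, which is all 7 varieties.
Each pollinator has at most 3 varieties, and 2·3 = 6 < 7 — so at least 3 pollinators are needed, and 3 is optimal.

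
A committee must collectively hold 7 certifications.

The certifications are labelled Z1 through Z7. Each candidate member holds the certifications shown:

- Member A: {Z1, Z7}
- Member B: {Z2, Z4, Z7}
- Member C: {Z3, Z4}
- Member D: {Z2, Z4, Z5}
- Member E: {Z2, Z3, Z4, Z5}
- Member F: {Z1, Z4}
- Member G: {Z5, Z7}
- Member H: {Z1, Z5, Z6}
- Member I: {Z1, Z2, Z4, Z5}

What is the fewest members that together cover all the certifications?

Take {E, G, H}. Their union is {Z1, Z2, Z3, Z4, Z5, Z6, Z7}, which is all 7 certifications.
Only H contains Z6, so H is forced; the remaining 4 certifications need at least 2 more members (each remaining member adds at most 3) — so at least 3 members are needed, and 3 is optimal.

3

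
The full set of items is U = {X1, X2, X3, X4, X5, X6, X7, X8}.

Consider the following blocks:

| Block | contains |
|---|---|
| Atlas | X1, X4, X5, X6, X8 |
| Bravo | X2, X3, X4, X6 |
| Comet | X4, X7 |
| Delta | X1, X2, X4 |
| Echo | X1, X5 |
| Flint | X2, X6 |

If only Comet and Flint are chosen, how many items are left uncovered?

Union of Comet, Flint = {X2, X4, X6, X7}.
Not covered: X1, X3, X5, X8 — 4 items.

4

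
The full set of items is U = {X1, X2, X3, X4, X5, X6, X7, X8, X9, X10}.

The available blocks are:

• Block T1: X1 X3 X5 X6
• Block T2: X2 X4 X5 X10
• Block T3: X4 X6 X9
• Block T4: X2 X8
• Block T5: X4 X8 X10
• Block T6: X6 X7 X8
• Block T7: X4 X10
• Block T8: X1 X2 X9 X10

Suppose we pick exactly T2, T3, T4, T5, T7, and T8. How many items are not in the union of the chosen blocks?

2

Union of T2, T3, T4, T5, T7, T8 = {X1, X2, X4, X5, X6, X8, X9, X10}.
Not covered: X3, X7 — 2 items.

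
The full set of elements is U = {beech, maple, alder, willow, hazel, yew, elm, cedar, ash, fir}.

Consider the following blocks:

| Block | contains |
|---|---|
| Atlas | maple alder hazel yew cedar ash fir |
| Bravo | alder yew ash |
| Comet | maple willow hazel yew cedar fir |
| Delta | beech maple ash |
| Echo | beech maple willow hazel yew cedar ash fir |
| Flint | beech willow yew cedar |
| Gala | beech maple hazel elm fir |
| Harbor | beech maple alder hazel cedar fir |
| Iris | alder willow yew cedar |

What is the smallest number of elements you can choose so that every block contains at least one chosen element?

2

The 2 elements {maple, yew} hit every block.
The blocks Gala, Iris are pairwise disjoint, so any hitting set needs a separate element for each — at least 2. Hence 2 is optimal.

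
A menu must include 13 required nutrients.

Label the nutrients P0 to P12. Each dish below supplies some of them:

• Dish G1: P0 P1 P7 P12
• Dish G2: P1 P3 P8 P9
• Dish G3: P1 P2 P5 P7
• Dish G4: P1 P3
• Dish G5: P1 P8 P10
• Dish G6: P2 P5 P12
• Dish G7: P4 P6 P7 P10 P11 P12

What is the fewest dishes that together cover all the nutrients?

Take {G1, G2, G6, G7}. Their union is {P0, P1, P2, P3, P4, P5, P6, P7, P8, P9, P10, P11, P12}, which is all 13 nutrients.
Only G1 contains P0, so G1 is forced; the remaining 9 nutrients need at least 3 more dishes (each remaining dish adds at most 4) — so at least 4 dishes are needed, and 4 is optimal.

4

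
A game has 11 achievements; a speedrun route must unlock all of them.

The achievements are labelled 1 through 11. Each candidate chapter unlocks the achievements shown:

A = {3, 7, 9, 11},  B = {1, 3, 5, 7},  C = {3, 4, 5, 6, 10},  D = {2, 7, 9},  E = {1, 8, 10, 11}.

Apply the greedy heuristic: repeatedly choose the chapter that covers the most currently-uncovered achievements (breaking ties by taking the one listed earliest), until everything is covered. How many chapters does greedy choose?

Greedy: pick C (covers 5 new) → pick A (covers 3 new) → pick E (covers 2 new) → pick D (covers 1 new). Total picks: 4.
(The true minimum cover uses only 3 chapters, so greedy is not optimal here.)

4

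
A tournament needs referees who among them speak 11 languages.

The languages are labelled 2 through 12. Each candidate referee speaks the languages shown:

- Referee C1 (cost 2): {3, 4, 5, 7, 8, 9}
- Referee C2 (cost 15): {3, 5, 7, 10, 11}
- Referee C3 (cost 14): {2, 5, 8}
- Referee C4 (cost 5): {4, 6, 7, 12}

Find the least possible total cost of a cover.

C1, C2, C3, C4 together cover every language (C1 ∪ C2 ∪ C3 ∪ C4 = {2, 3, 4, 5, 6, 7, 8, 9, 10, 11, 12}); total cost 2 + 15 + 14 + 5 = 36.
No covering selection has total cost below 36.

36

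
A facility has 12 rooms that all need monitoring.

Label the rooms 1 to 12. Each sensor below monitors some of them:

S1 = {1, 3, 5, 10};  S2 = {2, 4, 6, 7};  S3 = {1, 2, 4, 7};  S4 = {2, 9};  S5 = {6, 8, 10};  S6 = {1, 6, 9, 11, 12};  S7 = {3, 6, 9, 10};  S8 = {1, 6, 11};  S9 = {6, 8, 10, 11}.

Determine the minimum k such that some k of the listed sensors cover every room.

4

Take {S1, S3, S5, S6}. Their union is {1, 2, 3, 4, 5, 6, 7, 8, 9, 10, 11, 12}, which is all 12 rooms.
Only S6 contains 12, so S6 is forced; the remaining 7 rooms need at least 3 more sensors (each remaining sensor adds at most 3) — so at least 4 sensors are needed, and 4 is optimal.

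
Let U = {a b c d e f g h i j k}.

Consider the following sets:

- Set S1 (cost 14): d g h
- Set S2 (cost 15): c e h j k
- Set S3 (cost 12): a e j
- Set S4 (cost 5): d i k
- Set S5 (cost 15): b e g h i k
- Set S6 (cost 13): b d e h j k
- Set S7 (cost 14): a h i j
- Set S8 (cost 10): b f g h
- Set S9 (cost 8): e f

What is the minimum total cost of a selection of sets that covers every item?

42

S2, S3, S4, S8 together cover every item (S2 ∪ S3 ∪ S4 ∪ S8 = {a, b, c, d, e, f, g, h, i, j, k}); total cost 15 + 12 + 5 + 10 = 42.
No covering selection has total cost below 42.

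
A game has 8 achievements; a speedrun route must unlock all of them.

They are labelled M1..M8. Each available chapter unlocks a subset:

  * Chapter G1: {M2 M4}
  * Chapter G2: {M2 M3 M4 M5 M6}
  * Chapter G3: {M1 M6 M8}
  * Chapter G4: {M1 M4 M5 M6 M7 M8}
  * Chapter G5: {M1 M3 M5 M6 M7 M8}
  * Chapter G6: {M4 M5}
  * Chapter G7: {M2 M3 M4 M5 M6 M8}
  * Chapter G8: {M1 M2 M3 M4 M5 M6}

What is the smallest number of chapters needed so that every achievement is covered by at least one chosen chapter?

G4 and G7 together: G4 ∪ G7 = {M1, M2, M3, M4, M5, M6, M7, M8} — every achievement is covered.
No single chapter has all 8 achievements (the largest, G4, has 6), so 2 is optimal.

2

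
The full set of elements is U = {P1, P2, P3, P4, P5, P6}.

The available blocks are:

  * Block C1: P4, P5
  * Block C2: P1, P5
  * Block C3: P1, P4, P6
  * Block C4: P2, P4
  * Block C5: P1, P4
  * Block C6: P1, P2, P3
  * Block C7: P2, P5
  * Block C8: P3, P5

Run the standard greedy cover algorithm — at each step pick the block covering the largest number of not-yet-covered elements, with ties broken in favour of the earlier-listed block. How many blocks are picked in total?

Greedy: pick C3 (covers 3 new) → pick C6 (covers 2 new) → pick C1 (covers 1 new). Total picks: 3.

3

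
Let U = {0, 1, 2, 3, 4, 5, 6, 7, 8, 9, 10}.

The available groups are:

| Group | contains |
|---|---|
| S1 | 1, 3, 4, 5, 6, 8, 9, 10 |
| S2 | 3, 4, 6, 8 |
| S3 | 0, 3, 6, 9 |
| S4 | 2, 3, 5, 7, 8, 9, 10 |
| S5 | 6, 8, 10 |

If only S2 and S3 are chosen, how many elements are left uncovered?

Union of S2, S3 = {0, 3, 4, 6, 8, 9}.
Not covered: 1, 2, 5, 7, 10 — 5 elements.

5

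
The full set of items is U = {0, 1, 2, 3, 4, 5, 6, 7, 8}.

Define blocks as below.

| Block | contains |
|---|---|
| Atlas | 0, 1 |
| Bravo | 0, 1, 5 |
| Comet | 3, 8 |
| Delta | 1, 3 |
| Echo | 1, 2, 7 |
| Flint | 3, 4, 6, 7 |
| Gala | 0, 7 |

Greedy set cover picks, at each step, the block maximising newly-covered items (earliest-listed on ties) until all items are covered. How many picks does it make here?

Greedy: pick Flint (covers 4 new) → pick Bravo (covers 3 new) → pick Comet (covers 1 new) → pick Echo (covers 1 new). Total picks: 4.

4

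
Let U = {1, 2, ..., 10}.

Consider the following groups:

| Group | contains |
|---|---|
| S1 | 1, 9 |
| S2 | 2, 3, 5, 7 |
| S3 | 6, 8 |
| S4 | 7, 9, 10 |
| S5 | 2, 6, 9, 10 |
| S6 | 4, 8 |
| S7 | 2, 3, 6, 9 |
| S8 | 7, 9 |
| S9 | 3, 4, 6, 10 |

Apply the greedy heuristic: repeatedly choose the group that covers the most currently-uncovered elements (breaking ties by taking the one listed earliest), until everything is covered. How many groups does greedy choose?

Greedy: pick S2 (covers 4 new) → pick S5 (covers 3 new) → pick S6 (covers 2 new) → pick S1 (covers 1 new). Total picks: 4.

4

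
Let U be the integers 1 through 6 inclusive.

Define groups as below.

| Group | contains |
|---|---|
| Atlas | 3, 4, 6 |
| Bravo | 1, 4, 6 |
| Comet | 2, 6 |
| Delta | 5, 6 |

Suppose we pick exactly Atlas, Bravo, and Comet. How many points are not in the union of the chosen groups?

1

Union of Atlas, Bravo, Comet = {1, 2, 3, 4, 6}.
Not covered: 5 — 1 point.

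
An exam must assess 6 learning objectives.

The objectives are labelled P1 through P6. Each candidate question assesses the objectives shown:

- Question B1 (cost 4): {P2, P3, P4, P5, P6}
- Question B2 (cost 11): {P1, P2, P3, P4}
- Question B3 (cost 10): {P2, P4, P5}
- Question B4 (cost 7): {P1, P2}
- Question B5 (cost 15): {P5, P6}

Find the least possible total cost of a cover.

B1, B4 together cover every objective (B1 ∪ B4 = {P1, P2, P3, P4, P5, P6}); total cost 4 + 7 = 11.
No covering selection has total cost below 11.

11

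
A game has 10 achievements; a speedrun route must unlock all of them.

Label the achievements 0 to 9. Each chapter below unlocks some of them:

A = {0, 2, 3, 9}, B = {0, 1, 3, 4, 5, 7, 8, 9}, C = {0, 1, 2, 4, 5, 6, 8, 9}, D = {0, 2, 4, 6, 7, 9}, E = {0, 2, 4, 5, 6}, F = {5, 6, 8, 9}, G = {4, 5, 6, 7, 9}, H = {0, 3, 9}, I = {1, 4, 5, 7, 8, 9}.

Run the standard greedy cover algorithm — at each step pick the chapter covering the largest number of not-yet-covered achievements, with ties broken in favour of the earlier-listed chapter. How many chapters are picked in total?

2

Greedy: pick B (covers 8 new) → pick C (covers 2 new). Total picks: 2.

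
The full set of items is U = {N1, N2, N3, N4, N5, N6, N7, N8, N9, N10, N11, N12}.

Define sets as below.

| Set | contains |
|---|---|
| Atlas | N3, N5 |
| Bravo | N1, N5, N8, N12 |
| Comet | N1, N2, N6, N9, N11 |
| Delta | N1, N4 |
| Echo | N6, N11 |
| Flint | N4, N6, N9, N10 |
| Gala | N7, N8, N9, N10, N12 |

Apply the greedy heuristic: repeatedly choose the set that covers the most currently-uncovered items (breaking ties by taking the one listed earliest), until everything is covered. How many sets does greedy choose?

4

Greedy: pick Comet (covers 5 new) → pick Gala (covers 4 new) → pick Atlas (covers 2 new) → pick Delta (covers 1 new). Total picks: 4.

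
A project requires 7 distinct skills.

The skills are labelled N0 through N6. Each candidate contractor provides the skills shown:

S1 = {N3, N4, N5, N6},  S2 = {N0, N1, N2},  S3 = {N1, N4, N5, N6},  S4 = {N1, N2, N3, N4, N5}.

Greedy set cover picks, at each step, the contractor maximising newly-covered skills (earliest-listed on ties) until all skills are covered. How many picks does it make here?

Greedy: pick S4 (covers 5 new) → pick S1 (covers 1 new) → pick S2 (covers 1 new). Total picks: 3.
(The true minimum cover uses only 2 contractors, so greedy is not optimal here.)

3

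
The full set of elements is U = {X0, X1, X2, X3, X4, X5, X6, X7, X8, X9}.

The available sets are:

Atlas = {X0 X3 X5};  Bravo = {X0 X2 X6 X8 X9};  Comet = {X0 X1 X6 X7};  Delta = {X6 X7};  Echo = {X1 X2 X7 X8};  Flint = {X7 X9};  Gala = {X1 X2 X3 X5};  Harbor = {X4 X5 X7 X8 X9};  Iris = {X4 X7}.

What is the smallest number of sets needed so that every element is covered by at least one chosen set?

3

Bravo, Gala, and Harbor cover everything between them: the union {X0, X1, X2, X3, X4, X5, X6, X7, X8, X9} is all of U.
No 2 of the 9 sets cover everything (all 36 combinations miss at least one element), so 3 is optimal.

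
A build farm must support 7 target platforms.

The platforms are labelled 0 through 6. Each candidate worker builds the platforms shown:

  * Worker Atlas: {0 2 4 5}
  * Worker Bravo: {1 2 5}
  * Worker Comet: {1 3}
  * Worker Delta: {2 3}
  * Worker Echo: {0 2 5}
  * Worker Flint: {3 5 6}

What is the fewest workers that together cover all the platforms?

3

Atlas and Comet and Flint together: Atlas ∪ Comet ∪ Flint = {0, 1, 2, 3, 4, 5, 6} — every platform is covered.
Only Atlas contains 4, so Atlas is forced; the remaining 3 platforms need at least 2 more workers (each remaining worker adds at most 2) — so at least 3 workers are needed, and 3 is optimal.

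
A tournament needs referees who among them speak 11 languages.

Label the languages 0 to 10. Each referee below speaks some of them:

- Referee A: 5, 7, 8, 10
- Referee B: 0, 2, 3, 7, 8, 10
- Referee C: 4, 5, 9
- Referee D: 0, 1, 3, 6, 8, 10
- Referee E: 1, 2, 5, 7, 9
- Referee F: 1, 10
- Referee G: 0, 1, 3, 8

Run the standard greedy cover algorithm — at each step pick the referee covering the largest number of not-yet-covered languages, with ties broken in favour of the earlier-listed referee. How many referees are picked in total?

Greedy: pick B (covers 6 new) → pick C (covers 3 new) → pick D (covers 2 new). Total picks: 3.

3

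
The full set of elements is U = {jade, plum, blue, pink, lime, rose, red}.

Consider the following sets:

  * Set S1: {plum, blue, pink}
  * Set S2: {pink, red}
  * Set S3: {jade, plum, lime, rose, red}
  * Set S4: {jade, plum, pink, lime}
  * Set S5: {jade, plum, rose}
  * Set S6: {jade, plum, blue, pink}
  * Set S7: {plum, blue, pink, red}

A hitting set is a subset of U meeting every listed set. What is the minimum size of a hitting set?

2

H = {jade, pink} meets every set (each contains at least one member of H), and |H| = 2.
The sets S2, S5 are pairwise disjoint, so any hitting set needs a separate element for each — at least 2. Hence 2 is optimal.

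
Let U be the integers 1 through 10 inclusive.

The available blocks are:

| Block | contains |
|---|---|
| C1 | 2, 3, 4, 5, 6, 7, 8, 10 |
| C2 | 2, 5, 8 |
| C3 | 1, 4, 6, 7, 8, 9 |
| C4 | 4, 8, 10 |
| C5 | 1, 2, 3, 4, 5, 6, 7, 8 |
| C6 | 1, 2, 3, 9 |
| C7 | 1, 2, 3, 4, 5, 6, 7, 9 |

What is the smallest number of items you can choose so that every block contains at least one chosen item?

2

Take H = {1, 8}. Each listed block contains at least one of these, so H is a hitting set of size 2.
The blocks C4, C6 are pairwise disjoint, so any hitting set needs a separate item for each — at least 2. Hence 2 is optimal.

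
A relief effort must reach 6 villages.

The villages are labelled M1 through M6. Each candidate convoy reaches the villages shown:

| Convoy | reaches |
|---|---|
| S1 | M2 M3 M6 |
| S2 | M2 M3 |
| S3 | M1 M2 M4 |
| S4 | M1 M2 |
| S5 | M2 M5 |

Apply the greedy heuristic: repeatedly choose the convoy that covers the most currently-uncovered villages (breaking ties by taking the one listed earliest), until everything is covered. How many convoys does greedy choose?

Greedy: pick S1 (covers 3 new) → pick S3 (covers 2 new) → pick S5 (covers 1 new). Total picks: 3.

3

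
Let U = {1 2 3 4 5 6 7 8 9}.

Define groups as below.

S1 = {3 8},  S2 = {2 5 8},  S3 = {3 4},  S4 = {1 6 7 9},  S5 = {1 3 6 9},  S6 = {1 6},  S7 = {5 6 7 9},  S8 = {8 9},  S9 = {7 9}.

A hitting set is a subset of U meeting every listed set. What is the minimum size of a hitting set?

The 4 elements {1, 4, 8, 9} hit every group.
The groups S2, S3, S6, S9 are pairwise disjoint, so any hitting set needs a separate element for each — at least 4. Hence 4 is optimal.

4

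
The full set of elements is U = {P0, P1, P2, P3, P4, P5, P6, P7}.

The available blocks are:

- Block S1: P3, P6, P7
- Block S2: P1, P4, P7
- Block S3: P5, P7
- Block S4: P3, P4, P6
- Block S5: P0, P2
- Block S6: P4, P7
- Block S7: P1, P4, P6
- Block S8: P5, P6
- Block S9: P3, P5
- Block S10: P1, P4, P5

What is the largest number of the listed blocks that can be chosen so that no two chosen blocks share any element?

S2, S5, S8 are pairwise disjoint (S2={P1,P4,P7}; S5={P0,P2}; S8={P5,P6}).
Every remaining block overlaps one of these, and no 4 of the listed blocks are pairwise disjoint, so 3 is the maximum.

3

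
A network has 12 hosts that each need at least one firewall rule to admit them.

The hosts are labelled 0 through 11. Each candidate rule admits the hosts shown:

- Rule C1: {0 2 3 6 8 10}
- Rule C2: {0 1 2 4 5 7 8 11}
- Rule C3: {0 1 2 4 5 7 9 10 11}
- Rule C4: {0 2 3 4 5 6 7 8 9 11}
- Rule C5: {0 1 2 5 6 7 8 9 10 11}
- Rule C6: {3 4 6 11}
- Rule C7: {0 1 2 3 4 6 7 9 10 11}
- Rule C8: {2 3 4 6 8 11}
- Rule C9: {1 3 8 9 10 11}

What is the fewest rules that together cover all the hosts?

C3 and C4 together: C3 ∪ C4 = {0, 1, 2, 3, 4, 5, 6, 7, 8, 9, 10, 11} — every host is covered.
No single rule has all 12 hosts (the largest, C4, has 10), so 2 is optimal.

2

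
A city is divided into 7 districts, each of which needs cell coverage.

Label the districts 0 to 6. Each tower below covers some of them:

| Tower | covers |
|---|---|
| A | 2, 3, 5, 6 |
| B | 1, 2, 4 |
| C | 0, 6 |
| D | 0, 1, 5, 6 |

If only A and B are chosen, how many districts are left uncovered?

1

Union of A, B = {1, 2, 3, 4, 5, 6}.
Not covered: 0 — 1 district.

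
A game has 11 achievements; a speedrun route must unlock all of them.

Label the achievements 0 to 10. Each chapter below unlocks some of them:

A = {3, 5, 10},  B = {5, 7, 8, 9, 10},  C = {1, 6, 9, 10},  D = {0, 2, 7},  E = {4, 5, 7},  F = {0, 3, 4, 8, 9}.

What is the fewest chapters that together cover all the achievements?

4

A and C and D and F together: A ∪ C ∪ D ∪ F = {0, 1, 2, 3, 4, 5, 6, 7, 8, 9, 10} — every achievement is covered.
No 3 of the 6 chapters cover everything (all 20 combinations miss at least one achievement), so 4 is optimal.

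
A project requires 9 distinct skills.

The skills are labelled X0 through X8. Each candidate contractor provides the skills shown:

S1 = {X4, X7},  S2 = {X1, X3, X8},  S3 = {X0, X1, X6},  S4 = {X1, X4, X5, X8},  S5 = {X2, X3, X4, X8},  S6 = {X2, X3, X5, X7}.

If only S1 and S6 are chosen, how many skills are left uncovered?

4

Union of S1, S6 = {X2, X3, X4, X5, X7}.
Not covered: X0, X1, X6, X8 — 4 skills.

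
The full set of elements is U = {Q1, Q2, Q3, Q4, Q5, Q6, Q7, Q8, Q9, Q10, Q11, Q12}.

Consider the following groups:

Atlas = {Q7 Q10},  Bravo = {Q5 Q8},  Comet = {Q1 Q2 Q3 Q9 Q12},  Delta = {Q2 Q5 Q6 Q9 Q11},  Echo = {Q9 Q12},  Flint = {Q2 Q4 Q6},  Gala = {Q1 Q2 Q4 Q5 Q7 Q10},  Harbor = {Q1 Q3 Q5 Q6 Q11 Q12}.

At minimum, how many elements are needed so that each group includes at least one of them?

The 4 elements {Q4, Q5, Q7, Q9} hit every group.
The groups Atlas, Bravo, Echo, Flint are pairwise disjoint, so any hitting set needs a separate element for each — at least 4. Hence 4 is optimal.

4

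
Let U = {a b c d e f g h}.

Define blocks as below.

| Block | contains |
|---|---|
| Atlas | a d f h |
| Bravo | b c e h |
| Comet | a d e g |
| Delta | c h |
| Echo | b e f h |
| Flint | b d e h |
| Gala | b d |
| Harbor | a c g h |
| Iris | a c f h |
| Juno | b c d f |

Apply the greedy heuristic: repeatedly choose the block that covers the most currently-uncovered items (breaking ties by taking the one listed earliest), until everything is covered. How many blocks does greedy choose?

Greedy: pick Atlas (covers 4 new) → pick Bravo (covers 3 new) → pick Comet (covers 1 new). Total picks: 3.

3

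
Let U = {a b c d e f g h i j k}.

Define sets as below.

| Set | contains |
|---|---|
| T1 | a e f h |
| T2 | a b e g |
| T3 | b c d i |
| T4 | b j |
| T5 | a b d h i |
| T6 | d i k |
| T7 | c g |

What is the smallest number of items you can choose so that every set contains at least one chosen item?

T = {b, c, d, e} meets every set (each contains at least one member of T), and |T| = 4.
The sets T1, T4, T6, T7 are pairwise disjoint, so any hitting set needs a separate item for each — at least 4. Hence 4 is optimal.

4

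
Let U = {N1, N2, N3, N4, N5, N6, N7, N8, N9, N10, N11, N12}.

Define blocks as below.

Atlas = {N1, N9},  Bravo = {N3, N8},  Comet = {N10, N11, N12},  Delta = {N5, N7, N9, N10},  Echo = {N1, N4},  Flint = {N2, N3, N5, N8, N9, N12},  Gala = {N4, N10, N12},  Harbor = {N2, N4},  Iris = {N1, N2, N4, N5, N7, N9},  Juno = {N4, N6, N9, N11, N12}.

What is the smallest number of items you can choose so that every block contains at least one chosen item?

Take H = {N4, N8, N9, N11}. Each listed block contains at least one of these, so H is a hitting set of size 4.
The blocks Atlas, Bravo, Comet, Harbor are pairwise disjoint, so any hitting set needs a separate item for each — at least 4. Hence 4 is optimal.

4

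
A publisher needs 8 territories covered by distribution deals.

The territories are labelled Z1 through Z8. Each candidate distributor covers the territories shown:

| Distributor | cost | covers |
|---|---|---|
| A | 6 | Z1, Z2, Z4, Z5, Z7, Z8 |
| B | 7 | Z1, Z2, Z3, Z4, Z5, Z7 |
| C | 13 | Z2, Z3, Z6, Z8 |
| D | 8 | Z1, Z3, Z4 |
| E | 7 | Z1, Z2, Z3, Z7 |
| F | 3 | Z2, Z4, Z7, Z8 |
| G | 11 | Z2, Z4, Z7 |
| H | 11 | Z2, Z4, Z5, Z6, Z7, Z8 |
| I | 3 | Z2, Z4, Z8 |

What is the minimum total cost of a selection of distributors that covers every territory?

18

B, H together cover every territory (B ∪ H = {Z1, Z2, Z3, Z4, Z5, Z6, Z7, Z8}); total cost 7 + 11 = 18.
The greedy pick F, B, H costs 21; no covering selection beats 18.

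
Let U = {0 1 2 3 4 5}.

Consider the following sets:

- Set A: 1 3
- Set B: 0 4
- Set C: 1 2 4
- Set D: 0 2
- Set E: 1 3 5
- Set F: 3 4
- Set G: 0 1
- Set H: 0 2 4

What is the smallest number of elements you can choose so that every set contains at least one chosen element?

T = {1, 2, 4} meets every set (each contains at least one member of T), and |T| = 3.
No choice of 2 elements meets every set, so 3 is the minimum.

3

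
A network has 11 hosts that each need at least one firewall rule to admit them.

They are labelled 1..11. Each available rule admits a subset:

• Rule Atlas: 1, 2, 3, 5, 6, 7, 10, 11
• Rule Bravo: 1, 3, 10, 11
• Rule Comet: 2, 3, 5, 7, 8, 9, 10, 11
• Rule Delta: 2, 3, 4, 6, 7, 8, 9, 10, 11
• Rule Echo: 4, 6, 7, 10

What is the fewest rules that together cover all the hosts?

2

Take {Atlas, Delta}. Their union is {1, 2, 3, 4, 5, 6, 7, 8, 9, 10, 11}, which is all 11 hosts.
No single rule has all 11 hosts (the largest, Delta, has 9), so 2 is optimal.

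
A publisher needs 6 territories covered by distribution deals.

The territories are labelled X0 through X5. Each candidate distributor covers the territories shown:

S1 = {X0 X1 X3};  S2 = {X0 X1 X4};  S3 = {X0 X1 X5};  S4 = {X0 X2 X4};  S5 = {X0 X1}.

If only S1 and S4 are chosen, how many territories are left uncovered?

1

Union of S1, S4 = {X0, X1, X2, X3, X4}.
Not covered: X5 — 1 territory.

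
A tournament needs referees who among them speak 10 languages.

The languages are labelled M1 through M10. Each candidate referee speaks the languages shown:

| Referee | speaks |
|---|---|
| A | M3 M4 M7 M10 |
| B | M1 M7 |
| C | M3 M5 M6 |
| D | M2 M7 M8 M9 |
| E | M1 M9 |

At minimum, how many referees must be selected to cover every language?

Take {A, C, D, E}. Their union is {M1, M2, M3, M4, M5, M6, M7, M8, M9, M10}, which is all 10 languages.
No 3 of the 5 referees cover everything (all 10 combinations miss at least one language), so 4 is optimal.

4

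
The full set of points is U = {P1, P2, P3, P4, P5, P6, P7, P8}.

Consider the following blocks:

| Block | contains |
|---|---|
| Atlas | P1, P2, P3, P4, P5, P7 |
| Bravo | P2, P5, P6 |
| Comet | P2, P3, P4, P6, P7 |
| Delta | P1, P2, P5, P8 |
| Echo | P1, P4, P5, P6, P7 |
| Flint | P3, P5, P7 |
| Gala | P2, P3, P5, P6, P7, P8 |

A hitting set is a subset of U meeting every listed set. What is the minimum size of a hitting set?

Take H = {P5, P6}. Each listed block contains at least one of these, so H is a hitting set of size 2.
No single point lies in every block, so at least 2 are needed and 2 is optimal.

2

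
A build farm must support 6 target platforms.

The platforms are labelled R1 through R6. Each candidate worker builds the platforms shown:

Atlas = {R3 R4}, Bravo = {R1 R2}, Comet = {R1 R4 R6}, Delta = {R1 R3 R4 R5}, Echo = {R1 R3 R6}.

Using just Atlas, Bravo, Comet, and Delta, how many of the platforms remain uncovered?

0

Union of Atlas, Bravo, Comet, Delta = {R1, R2, R3, R4, R5, R6} — that's every platform, so 0 are uncovered.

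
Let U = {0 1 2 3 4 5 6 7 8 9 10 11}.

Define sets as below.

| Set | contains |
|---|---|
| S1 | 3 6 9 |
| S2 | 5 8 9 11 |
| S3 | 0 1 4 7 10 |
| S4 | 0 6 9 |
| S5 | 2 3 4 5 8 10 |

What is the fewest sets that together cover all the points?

S2, S3, S4, and S5 cover everything between them: the union {0, 1, 2, 3, 4, 5, 6, 7, 8, 9, 10, 11} is all of U.
No 3 of the 5 sets cover everything (all 10 combinations miss at least one point), so 4 is optimal.

4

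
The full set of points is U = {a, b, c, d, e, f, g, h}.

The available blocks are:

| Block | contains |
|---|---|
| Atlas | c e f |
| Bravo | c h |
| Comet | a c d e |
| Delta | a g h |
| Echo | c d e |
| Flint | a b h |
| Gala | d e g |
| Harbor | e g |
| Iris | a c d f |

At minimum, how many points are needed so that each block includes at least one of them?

Take T = {c, e, h}. Each listed block contains at least one of these, so T is a hitting set of size 3.
No choice of 2 points meets every block, so 3 is the minimum.

3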